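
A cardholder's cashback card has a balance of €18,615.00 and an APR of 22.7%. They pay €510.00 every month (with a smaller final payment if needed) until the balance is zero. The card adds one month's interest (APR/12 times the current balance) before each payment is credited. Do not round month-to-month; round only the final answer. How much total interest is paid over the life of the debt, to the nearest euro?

€13,300

Monthly rate r = 22.7%/12 = 1.89167% = 0.0189167.
Payoff takes n = ⌈−ln(1 − rB₀/P)/ln(1+r)⌉ = ⌈62.575⌉ = 63 payments; the last is €294.66.
Total paid = 62·€510.00 + €294.66 = €31,914.66.
Total interest = total paid − principal = €31,914.66 − €18,615.00 = €13,299.66.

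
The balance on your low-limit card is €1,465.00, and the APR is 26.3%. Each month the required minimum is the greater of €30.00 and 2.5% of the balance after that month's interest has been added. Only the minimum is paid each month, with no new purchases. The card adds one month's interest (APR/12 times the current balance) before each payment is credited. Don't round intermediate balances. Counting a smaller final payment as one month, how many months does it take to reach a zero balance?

Monthly rate r = 26.3%/12 = 2.19167% = 0.0219167.
While 2.5% of the post-interest balance exceeds €30.00, each month B ← (B·(1+r))·(1 − 0.025), i.e. B shrinks by the factor (1+r)·0.975 = 0.99637.
This holds for months 1–61. Entering month 62 the balance is €1,173.45; 2.5% of the post-interest balance is now below €30.00, so the flat €30.00 minimum applies from here.
From month 62 a fixed €30.00 at rate r clears €1,173.45 in 90 more payments. Total: 61 + 90 = 151 months.

151 months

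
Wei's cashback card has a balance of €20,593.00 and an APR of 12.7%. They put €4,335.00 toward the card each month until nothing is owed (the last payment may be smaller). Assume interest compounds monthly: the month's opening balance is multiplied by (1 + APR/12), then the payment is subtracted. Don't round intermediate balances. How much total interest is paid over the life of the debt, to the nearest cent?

€649.36

Monthly rate r = 12.7%/12 = 1.05833% = 0.0105833.
Payoff takes n = ⌈−ln(1 − rB₀/P)/ln(1+r)⌉ = ⌈4.900⌉ = 5 payments; the last is €3,902.36.
Total paid = 4·€4,335.00 + €3,902.36 = €21,242.36.
Total interest = total paid − principal = €21,242.36 − €20,593.00 = €649.36.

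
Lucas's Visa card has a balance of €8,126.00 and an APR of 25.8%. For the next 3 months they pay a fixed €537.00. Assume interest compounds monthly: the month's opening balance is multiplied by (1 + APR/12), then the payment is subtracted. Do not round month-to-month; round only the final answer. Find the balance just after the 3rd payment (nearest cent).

Monthly rate r = 25.8%/12 = 2.15% = 0.0215.
Each month: B ← B·(1+r) − €537.00.
Month 1: interest €174.71; balance after payment €7,763.71.
Month 2: interest €166.92; balance after payment €7,393.63.
Month 3: interest €158.96; balance after payment €7,015.59.

€7,015.59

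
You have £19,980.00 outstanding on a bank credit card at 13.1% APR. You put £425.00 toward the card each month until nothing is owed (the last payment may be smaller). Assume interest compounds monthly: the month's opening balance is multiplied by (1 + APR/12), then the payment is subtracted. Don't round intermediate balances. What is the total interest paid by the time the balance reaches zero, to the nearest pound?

£8,201

Monthly rate r = 13.1%/12 = 1.09167% = 0.0109167.
Payoff takes n = ⌈−ln(1 − rB₀/P)/ln(1+r)⌉ = ⌈66.307⌉ = 67 payments; the last is £130.86.
Total paid = 66·£425.00 + £130.86 = £28,180.86.
Total interest = total paid − principal = £28,180.86 − £19,980.00 = £8,200.86.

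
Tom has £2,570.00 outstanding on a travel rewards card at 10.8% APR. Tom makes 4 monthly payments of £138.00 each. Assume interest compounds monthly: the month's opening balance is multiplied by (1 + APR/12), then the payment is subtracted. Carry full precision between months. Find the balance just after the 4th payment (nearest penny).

Monthly rate r = 10.8%/12 = 0.9% = 0.009.
Each month: B ← B·(1+r) − £138.00.
Month 1: interest £23.13; balance after payment £2,455.13.
Month 2: interest £22.10; balance after payment £2,339.23.
Month 3: interest £21.05; balance after payment £2,222.28.
Month 4: interest £20.00; balance after payment £2,104.28.

£2,104.28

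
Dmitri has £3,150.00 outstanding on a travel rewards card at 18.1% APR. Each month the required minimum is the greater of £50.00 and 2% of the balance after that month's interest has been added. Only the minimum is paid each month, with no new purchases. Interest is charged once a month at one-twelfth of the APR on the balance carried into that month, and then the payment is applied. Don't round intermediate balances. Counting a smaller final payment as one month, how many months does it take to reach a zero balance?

Monthly rate r = 18.1%/12 = 1.50833% = 0.0150833.
While 2% of the post-interest balance exceeds £50.00, each month B ← (B·(1+r))·(1 − 0.02), i.e. B shrinks by the factor (1+r)·0.98 = 0.99478.
This holds for months 1–48. Entering month 49 the balance is £2,450.44; 2% of the post-interest balance is now below £50.00, so the flat £50.00 minimum applies from here.
From month 49 a fixed £50.00 at rate r clears £2,450.44 in 90 more payments. Total: 48 + 90 = 138 months.

138 months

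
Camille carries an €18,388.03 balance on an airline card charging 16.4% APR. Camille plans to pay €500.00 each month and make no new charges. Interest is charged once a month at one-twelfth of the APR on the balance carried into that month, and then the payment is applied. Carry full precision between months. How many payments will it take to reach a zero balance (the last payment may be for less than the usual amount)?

52 payments

Monthly rate r = 16.4%/12 = 1.36667% = 0.0136667.
Recurrence: B ← B·(1+r) − €500.00.
Month 1: interest €251.30; balance after payment €18,139.33.
Month 2: interest €247.90; balance after payment €17,887.24.
Closed form: n = −ln(1 − rB₀/P)/ln(1+r) = −ln(0.49739)/ln(1.01367) ≈ 51.449, so the balance reaches zero during payment 52.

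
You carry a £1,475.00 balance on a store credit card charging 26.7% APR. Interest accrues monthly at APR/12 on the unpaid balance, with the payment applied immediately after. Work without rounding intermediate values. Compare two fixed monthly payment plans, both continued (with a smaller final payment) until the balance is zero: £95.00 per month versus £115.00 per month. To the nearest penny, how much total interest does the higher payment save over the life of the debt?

£73.69

Monthly rate r = 26.7%/12 = 2.225% = 0.02225.
At £95.00/mo: n = ⌈−ln(1 − rB₀/P)/ln(1+r)⌉ = 20 payments (last £24.84); total interest = total paid − £1,475.00 = £354.84.
At £115.00/mo: 16 payments (last £31.15); total interest £281.15.
Interest saved = £354.84 − £281.15 = £73.69.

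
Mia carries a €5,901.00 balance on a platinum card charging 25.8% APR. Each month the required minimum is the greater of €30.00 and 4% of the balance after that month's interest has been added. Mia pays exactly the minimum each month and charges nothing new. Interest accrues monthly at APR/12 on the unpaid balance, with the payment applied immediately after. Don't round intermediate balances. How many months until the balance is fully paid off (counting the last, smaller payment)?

Monthly rate r = 25.8%/12 = 2.15% = 0.0215.
While 4% of the post-interest balance exceeds €30.00, each month B ← (B·(1+r))·(1 − 0.04), i.e. B shrinks by the factor (1+r)·0.96 = 0.98064.
This holds for months 1–107. Entering month 108 the balance is €728.54; 4% of the post-interest balance is now below €30.00, so the flat €30.00 minimum applies from here.
From month 108 a fixed €30.00 at rate r clears €728.54 in 35 more payments. Total: 107 + 35 = 142 months.

142 months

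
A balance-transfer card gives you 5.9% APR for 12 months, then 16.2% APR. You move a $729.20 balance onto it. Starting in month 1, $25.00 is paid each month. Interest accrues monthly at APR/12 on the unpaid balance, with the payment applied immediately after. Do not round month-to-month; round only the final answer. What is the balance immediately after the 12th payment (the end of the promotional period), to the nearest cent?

Promo months 1–12 at r₀ = 5.9%/12 = 0.00491667; months 13+ at r₁ = 16.2%/12 = 0.0135.
After month 12: iterate B ← B·(1+r₀) − $25.00 for 12 months → $465.16.

$465.16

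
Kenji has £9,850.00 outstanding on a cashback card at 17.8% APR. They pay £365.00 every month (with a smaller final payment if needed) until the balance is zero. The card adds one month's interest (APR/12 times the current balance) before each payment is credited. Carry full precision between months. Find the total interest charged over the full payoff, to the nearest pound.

Monthly rate r = 17.8%/12 = 1.48333% = 0.0148333.
Payoff takes n = ⌈−ln(1 − rB₀/P)/ln(1+r)⌉ = ⌈34.726⌉ = 35 payments; the last is £265.55.
Total paid = 34·£365.00 + £265.55 = £12,675.55.
Total interest = total paid − principal = £12,675.55 − £9,850.00 = £2,825.55.

£2,826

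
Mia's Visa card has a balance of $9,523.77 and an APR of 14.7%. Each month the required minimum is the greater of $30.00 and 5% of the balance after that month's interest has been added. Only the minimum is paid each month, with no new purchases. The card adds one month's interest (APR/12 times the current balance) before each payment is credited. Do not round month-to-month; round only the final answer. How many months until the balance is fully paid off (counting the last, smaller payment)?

Monthly rate r = 14.7%/12 = 1.225% = 0.01225.
While 5% of the post-interest balance exceeds $30.00, each month B ← (B·(1+r))·(1 − 0.05), i.e. B shrinks by the factor (1+r)·0.95 = 0.96164.
This holds for months 1–71. Entering month 72 the balance is $592.40; 5% of the post-interest balance is now below $30.00, so the flat $30.00 minimum applies from here.
From month 72 a fixed $30.00 at rate r clears $592.40 in 23 more payments. Total: 71 + 23 = 94 months.

94 months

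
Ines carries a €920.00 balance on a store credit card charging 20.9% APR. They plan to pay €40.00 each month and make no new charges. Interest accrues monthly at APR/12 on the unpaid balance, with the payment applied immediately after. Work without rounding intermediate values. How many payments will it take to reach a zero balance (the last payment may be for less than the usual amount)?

30 months

Monthly rate r = 20.9%/12 = 1.74167% = 0.0174167.
Recurrence: B ← B·(1+r) − €40.00.
Month 1: interest €16.02; balance after payment €896.02.
Month 2: interest €15.61; balance after payment €871.63.
Closed form: n = −ln(1 − rB₀/P)/ln(1+r) = −ln(0.59942)/ln(1.01742) ≈ 29.641, so the balance reaches zero during payment 30.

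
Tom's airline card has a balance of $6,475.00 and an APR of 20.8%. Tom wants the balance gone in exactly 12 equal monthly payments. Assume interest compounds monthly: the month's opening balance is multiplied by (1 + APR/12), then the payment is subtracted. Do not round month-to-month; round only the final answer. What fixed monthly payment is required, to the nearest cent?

$602.29

Monthly rate r = 20.8%/12 = 1.73333% = 0.0173333.
Level-payment amortization: P = B₀·r / (1 − (1+r)^(−n)) = 6475.00·0.0173333 / (1 − 1.01733^(−12)).
Denominator 1 − (1+r)^(−12) = 0.186344236.
P = 112.233 / 0.186344236 ≈ 602.29.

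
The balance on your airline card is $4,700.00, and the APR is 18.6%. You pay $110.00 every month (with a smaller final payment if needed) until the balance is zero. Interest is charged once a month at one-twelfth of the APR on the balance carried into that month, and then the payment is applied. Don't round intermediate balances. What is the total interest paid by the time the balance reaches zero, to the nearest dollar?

Monthly rate r = 18.6%/12 = 1.55% = 0.0155.
Payoff takes n = ⌈−ln(1 − rB₀/P)/ln(1+r)⌉ = ⌈70.575⌉ = 71 payments; the last is $63.42.
Total paid = 70·$110.00 + $63.42 = $7,763.42.
Total interest = total paid − principal = $7,763.42 − $4,700.00 = $3,063.42.

$3,063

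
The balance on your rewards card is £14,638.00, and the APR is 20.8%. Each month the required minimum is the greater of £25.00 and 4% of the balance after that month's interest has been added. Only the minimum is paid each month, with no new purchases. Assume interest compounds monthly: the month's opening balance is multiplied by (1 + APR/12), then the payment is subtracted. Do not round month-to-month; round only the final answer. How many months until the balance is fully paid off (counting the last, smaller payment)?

Monthly rate r = 20.8%/12 = 1.73333% = 0.0173333.
While 4% of the post-interest balance exceeds £25.00, each month B ← (B·(1+r))·(1 − 0.04), i.e. B shrinks by the factor (1+r)·0.96 = 0.97664.
This holds for months 1–135. Entering month 136 the balance is £602.06; 4% of the post-interest balance is now below £25.00, so the flat £25.00 minimum applies from here.
From month 136 a fixed £25.00 at rate r clears £602.06 in 32 more payments. Total: 135 + 32 = 167 months.

167 months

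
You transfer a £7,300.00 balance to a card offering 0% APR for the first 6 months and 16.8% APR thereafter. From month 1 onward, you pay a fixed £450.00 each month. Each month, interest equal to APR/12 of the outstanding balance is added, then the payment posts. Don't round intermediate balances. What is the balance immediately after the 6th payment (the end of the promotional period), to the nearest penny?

Promo months 1–6 at r₀ = 0%/12 = 0; months 7+ at r₁ = 16.8%/12 = 0.014.
After month 6 (no interest yet): B = £7,300.00 − 6·£450.00 = £4,600.00.

£4,600.00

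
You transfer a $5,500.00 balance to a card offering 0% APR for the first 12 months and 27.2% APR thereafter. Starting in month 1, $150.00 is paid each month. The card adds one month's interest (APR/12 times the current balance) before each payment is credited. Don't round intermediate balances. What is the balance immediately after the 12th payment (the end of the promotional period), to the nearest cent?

Promo months 1–12 at r₀ = 0%/12 = 0; months 13+ at r₁ = 27.2%/12 = 0.0226667.
After month 12 (no interest yet): B = $5,500.00 − 12·$150.00 = $3,700.00.

$3,700.00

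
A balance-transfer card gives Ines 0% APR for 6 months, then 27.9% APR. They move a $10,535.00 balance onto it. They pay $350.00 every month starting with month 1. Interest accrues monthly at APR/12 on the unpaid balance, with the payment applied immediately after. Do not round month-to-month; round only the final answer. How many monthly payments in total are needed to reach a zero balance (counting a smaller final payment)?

Promo months 1–6 at r₀ = 0%/12 = 0; months 7+ at r₁ = 27.9%/12 = 0.02325.
After month 6 (no interest yet): B = $10,535.00 − 6·$350.00 = $8,435.00.
Then at r₁ with $350.00/mo: n₂ = −ln(1 − r₁·B/P)/ln(1+r₁) ≈ 35.75 → 36 more payments.

42 months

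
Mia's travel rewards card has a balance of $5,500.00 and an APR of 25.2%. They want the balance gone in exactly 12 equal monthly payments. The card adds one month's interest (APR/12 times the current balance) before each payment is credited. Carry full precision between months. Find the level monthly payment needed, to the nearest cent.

$523.28

Monthly rate r = 25.2%/12 = 2.1% = 0.021.
Level-payment amortization: P = B₀·r / (1 − (1+r)^(−n)) = 5500.00·0.021 / (1 − 1.021^(−12)).
Denominator 1 − (1+r)^(−12) = 0.22072437.
P = 115.5 / 0.22072437 ≈ 523.28.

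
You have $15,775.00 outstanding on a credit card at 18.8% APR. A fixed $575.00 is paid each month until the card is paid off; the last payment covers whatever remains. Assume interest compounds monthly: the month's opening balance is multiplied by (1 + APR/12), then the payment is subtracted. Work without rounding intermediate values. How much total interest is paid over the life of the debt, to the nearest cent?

$5,005.46

Monthly rate r = 18.8%/12 = 1.56667% = 0.0156667.
Payoff takes n = ⌈−ln(1 − rB₀/P)/ln(1+r)⌉ = ⌈36.139⌉ = 37 payments; the last is $80.46.
Total paid = 36·$575.00 + $80.46 = $20,780.46.
Total interest = total paid − principal = $20,780.46 − $15,775.00 = $5,005.46.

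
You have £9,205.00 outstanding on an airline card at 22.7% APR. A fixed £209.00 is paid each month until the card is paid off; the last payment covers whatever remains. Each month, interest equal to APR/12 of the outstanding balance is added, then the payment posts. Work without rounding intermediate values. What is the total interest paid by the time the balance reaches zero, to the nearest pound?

Monthly rate r = 22.7%/12 = 1.89167% = 0.0189167.
Payoff takes n = ⌈−ln(1 − rB₀/P)/ln(1+r)⌉ = ⌈95.552⌉ = 96 payments; the last is £115.92.
Total paid = 95·£209.00 + £115.92 = £19,970.92.
Total interest = total paid − principal = £19,970.92 − £9,205.00 = £10,765.92.

£10,766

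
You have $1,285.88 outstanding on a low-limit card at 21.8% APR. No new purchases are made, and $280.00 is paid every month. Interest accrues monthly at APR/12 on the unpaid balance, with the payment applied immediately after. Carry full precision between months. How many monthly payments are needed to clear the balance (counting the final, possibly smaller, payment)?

5 months

Monthly rate r = 21.8%/12 = 1.81667% = 0.0181667.
Recurrence: B ← B·(1+r) − $280.00.
Month 1: interest $23.36; balance after payment $1,029.24.
Month 2: interest $18.70; balance after payment $767.94.
Month 3: interest $13.95; balance after payment $501.89.
Month 4: interest $9.12; balance after payment $231.01.
Month 5: interest $4.20; balance after payment $0.00.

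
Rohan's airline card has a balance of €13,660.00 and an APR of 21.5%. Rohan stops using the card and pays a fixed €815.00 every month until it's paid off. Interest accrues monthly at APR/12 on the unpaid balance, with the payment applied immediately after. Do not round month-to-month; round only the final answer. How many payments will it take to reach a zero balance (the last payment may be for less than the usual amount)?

21 payments

Monthly rate r = 21.5%/12 = 1.79167% = 0.0179167.
Recurrence: B ← B·(1+r) − €815.00.
Month 1: interest €244.74; balance after payment €13,089.74.
Month 2: interest €234.52; balance after payment €12,509.27.
Closed form: n = −ln(1 − rB₀/P)/ln(1+r) = −ln(0.6997)/ln(1.01792) ≈ 20.109, so the balance reaches zero during payment 21.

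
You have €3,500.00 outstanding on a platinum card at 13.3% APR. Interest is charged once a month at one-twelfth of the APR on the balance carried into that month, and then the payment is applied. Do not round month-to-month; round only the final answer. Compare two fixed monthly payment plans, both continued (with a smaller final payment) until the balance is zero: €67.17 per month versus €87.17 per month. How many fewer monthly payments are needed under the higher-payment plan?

25 fewer payments

Monthly rate r = 13.3%/12 = 1.10833% = 0.0110833.
At €67.17/mo: n = ⌈−ln(1 − rB₀/P)/ln(1+r)⌉ = 79 payments (last €11.37); total interest = total paid − €3,500.00 = €1,750.63.
At €87.17/mo: 54 payments (last €36.68); total interest €1,156.69.
Payments saved = 79 − 54 = 25.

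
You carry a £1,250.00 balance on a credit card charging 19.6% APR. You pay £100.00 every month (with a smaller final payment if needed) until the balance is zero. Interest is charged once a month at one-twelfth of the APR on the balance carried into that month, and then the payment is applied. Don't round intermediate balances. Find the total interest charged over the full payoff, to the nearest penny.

£159.61

Monthly rate r = 19.6%/12 = 1.63333% = 0.0163333.
Payoff takes n = ⌈−ln(1 − rB₀/P)/ln(1+r)⌉ = ⌈14.095⌉ = 15 payments; the last is £9.61.
Total paid = 14·£100.00 + £9.61 = £1,409.61.
Total interest = total paid − principal = £1,409.61 − £1,250.00 = £159.61.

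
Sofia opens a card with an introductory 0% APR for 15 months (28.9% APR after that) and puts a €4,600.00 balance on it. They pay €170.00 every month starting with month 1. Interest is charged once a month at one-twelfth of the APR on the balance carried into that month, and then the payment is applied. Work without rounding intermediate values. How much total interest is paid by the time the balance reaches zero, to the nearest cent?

€401.26

Promo months 1–15 at r₀ = 0%/12 = 0; months 16+ at r₁ = 28.9%/12 = 0.0240833.
After month 15 (no interest yet): B = €4,600.00 − 15·€170.00 = €2,050.00.
Then at r₁ with €170.00/mo: n₂ = −ln(1 − r₁·B/P)/ln(1+r₁) ≈ 14.42 → 15 more payments.
Total paid = 29·€170.00 + €71.26 = €5,001.26; interest = €5,001.26 − €4,600.00 = €401.26.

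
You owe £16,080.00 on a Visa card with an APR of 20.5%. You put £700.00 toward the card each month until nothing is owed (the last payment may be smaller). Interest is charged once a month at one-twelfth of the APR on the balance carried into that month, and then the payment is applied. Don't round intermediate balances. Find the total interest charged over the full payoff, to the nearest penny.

Monthly rate r = 20.5%/12 = 1.70833% = 0.0170833.
Payoff takes n = ⌈−ln(1 − rB₀/P)/ln(1+r)⌉ = ⌈29.416⌉ = 30 payments; the last is £292.90.
Total paid = 29·£700.00 + £292.90 = £20,592.90.
Total interest = total paid − principal = £20,592.90 − £16,080.00 = £4,512.90.

£4,512.90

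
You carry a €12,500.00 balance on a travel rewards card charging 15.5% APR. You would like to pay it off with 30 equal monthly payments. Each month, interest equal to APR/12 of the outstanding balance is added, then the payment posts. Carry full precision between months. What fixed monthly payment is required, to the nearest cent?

€505.25

Monthly rate r = 15.5%/12 = 1.29167% = 0.0129167.
Level-payment amortization: P = B₀·r / (1 − (1+r)^(−n)) = 12500.00·0.0129167 / (1 − 1.01292^(−30)).
Denominator 1 − (1+r)^(−30) = 0.319562115.
P = 161.458 / 0.319562115 ≈ 505.25.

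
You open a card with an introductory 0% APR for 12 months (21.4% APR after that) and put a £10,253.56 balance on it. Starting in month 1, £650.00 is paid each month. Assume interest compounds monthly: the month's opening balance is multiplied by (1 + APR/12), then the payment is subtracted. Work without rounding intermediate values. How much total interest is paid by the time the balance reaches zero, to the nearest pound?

£109

Promo months 1–12 at r₀ = 0%/12 = 0; months 13+ at r₁ = 21.4%/12 = 0.0178333.
After month 12 (no interest yet): B = £10,253.56 − 12·£650.00 = £2,453.56.
Then at r₁ with £650.00/mo: n₂ = −ln(1 − r₁·B/P)/ln(1+r₁) ≈ 3.94 → 4 more payments.
Total paid = 15·£650.00 + £612.94 = £10,362.94; interest = £10,362.94 − £10,253.56 = £109.38.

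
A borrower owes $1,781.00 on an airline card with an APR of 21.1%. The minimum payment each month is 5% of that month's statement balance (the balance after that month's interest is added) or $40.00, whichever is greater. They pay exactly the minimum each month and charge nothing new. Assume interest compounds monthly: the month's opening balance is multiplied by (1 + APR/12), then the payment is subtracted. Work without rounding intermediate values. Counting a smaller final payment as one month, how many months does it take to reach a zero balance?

49 months

Monthly rate r = 21.1%/12 = 1.75833% = 0.0175833.
While 5% of the post-interest balance exceeds $40.00, each month B ← (B·(1+r))·(1 − 0.05), i.e. B shrinks by the factor (1+r)·0.95 = 0.9667.
This holds for months 1–25. Entering month 26 the balance is $763.84; 5% of the post-interest balance is now below $40.00, so the flat $40.00 minimum applies from here.
From month 26 a fixed $40.00 at rate r clears $763.84 in 24 more payments. Total: 25 + 24 = 49 months.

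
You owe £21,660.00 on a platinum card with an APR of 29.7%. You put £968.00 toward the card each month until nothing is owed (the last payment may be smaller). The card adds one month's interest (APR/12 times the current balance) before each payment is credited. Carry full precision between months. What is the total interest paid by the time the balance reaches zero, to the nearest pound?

Monthly rate r = 29.7%/12 = 2.475% = 0.02475.
Payoff takes n = ⌈−ln(1 − rB₀/P)/ln(1+r)⌉ = ⌈33.008⌉ = 34 payments; the last is £7.89.
Total paid = 33·£968.00 + £7.89 = £31,951.89.
Total interest = total paid − principal = £31,951.89 − £21,660.00 = £10,291.89.

£10,292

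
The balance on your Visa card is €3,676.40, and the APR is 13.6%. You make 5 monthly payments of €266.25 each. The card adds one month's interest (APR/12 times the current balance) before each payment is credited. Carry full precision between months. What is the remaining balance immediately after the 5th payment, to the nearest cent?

Monthly rate r = 13.6%/12 = 1.13333% = 0.0113333.
Each month: B ← B·(1+r) − €266.25.
Month 1: interest €41.67; balance after payment €3,451.82.
Month 2: interest €39.12; balance after payment €3,224.69.
Month 3: interest €36.55; balance after payment €2,994.98.
Month 4: interest €33.94; balance after payment €2,762.68.
Month 5: interest €31.31; balance after payment €2,527.74.

€2,527.74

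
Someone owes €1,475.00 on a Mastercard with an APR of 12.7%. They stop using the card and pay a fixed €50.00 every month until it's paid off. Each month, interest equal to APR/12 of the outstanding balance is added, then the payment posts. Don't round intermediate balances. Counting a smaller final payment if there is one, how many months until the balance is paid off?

36 payments

Monthly rate r = 12.7%/12 = 1.05833% = 0.0105833.
Recurrence: B ← B·(1+r) − €50.00.
Month 1: interest €15.61; balance after payment €1,440.61.
Month 2: interest €15.25; balance after payment €1,405.86.
Closed form: n = −ln(1 − rB₀/P)/ln(1+r) = −ln(0.68779)/ln(1.01058) ≈ 35.551, so the balance reaches zero during payment 36.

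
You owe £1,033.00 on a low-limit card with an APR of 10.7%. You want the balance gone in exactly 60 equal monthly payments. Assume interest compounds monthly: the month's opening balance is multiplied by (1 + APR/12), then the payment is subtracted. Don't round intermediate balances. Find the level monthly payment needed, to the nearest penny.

Monthly rate r = 10.7%/12 = 0.891667% = 0.00891667.
Level-payment amortization: P = B₀·r / (1 − (1+r)^(−n)) = 1033.00·0.00891667 / (1 − 1.00892^(−60)).
Denominator 1 − (1+r)^(−60) = 0.412940368.
P = 9.21092 / 0.412940368 ≈ 22.31.

£22.31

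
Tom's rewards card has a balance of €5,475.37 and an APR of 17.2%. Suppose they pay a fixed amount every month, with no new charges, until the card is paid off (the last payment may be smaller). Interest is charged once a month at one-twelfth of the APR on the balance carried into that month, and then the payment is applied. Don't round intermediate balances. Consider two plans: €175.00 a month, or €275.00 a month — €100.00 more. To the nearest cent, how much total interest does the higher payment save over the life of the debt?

Monthly rate r = 17.2%/12 = 1.43333% = 0.0143333.
At €175.00/mo: n = ⌈−ln(1 − rB₀/P)/ln(1+r)⌉ = 42 payments (last €142.14); total interest = total paid − €5,475.37 = €1,841.77.
At €275.00/mo: 24 payments (last €168.23); total interest €1,017.86.
Interest saved = €1,841.77 − €1,017.86 = €823.91.

€823.91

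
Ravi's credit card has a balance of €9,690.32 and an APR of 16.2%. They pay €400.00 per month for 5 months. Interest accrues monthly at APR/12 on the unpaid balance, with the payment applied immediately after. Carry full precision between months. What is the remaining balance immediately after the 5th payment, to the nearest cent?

€8,307.58

Monthly rate r = 16.2%/12 = 1.35% = 0.0135.
Each month: B ← B·(1+r) − €400.00.
Month 1: interest €130.82; balance after payment €9,421.14.
Month 2: interest €127.19; balance after payment €9,148.32.
Month 3: interest €123.50; balance after payment €8,871.83.
Month 4: interest €119.77; balance after payment €8,591.60.
Month 5: interest €115.99; balance after payment €8,307.58.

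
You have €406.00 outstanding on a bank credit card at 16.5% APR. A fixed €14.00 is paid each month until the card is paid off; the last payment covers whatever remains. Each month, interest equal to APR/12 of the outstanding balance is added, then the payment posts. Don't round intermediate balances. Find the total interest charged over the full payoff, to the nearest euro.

€116

Monthly rate r = 16.5%/12 = 1.375% = 0.01375.
Payoff takes n = ⌈−ln(1 − rB₀/P)/ln(1+r)⌉ = ⌈37.253⌉ = 38 payments; the last is €3.57.
Total paid = 37·€14.00 + €3.57 = €521.57.
Total interest = total paid − principal = €521.57 − €406.00 = €115.57.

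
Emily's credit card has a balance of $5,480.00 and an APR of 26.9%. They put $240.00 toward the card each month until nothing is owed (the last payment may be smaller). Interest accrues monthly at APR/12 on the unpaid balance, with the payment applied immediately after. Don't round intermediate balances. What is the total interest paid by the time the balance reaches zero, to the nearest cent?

$2,284.13

Monthly rate r = 26.9%/12 = 2.24167% = 0.0224167.
Payoff takes n = ⌈−ln(1 − rB₀/P)/ln(1+r)⌉ = ⌈32.348⌉ = 33 payments; the last is $84.13.
Total paid = 32·$240.00 + $84.13 = $7,764.13.
Total interest = total paid − principal = $7,764.13 − $5,480.00 = $2,284.13.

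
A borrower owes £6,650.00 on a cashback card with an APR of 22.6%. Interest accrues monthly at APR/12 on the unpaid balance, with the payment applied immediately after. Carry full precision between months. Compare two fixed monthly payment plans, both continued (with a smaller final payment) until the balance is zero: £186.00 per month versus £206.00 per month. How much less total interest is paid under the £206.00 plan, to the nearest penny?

Monthly rate r = 22.6%/12 = 1.88333% = 0.0188333.
At £186.00/mo: n = ⌈−ln(1 − rB₀/P)/ln(1+r)⌉ = 60 payments (last £179.59); total interest = total paid − £6,650.00 = £4,503.59.
At £206.00/mo: 51 payments (last £39.00); total interest £3,689.00.
Interest saved = £4,503.59 − £3,689.00 = £814.59.

£814.59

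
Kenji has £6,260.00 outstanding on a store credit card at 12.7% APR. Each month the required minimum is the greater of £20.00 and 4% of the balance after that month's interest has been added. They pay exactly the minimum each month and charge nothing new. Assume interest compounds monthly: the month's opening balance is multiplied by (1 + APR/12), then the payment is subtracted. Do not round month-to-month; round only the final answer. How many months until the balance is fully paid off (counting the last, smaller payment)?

113 months

Monthly rate r = 12.7%/12 = 1.05833% = 0.0105833.
While 4% of the post-interest balance exceeds £20.00, each month B ← (B·(1+r))·(1 − 0.04), i.e. B shrinks by the factor (1+r)·0.96 = 0.97016.
This holds for months 1–84. Entering month 85 the balance is £491.38; 4% of the post-interest balance is now below £20.00, so the flat £20.00 minimum applies from here.
From month 85 a fixed £20.00 at rate r clears £491.38 in 29 more payments. Total: 84 + 29 = 113 months.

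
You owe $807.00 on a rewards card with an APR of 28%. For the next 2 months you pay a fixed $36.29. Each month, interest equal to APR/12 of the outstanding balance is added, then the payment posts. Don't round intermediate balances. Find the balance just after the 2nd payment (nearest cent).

$771.67

Monthly rate r = 28%/12 = 2.33333% = 0.0233333.
Each month: B ← B·(1+r) − $36.29.
Month 1: interest $18.83; balance after payment $789.54.
Month 2: interest $18.42; balance after payment $771.67.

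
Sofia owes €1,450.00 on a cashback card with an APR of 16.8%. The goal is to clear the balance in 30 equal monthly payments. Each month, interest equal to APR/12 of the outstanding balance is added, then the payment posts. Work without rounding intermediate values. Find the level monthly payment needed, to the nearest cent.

Monthly rate r = 16.8%/12 = 1.4% = 0.014.
Level-payment amortization: P = B₀·r / (1 − (1+r)^(−n)) = 1450.00·0.014 / (1 − 1.014^(−30)).
Denominator 1 − (1+r)^(−30) = 0.341036515.
P = 20.3 / 0.341036515 ≈ 59.52.

€59.52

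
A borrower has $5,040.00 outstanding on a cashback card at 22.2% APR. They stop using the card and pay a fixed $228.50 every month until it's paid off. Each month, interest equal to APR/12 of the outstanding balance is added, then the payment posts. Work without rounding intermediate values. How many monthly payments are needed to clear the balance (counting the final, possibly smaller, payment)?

29 payments

Monthly rate r = 22.2%/12 = 1.85% = 0.0185.
Recurrence: B ← B·(1+r) − $228.50.
Month 1: interest $93.24; balance after payment $4,904.74.
Month 2: interest $90.74; balance after payment $4,766.98.
Closed form: n = −ln(1 − rB₀/P)/ln(1+r) = −ln(0.59195)/ln(1.0185) ≈ 28.604, so the balance reaches zero during payment 29.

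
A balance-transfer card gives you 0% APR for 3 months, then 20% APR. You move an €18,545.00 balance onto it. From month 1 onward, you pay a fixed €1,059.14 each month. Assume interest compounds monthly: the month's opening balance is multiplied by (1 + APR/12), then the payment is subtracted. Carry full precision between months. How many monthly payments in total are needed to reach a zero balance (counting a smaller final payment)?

Promo months 1–3 at r₀ = 0%/12 = 0; months 4+ at r₁ = 20%/12 = 0.0166667.
After month 3 (no interest yet): B = €18,545.00 − 3·€1,059.14 = €15,367.58.
Then at r₁ with €1,059.14/mo: n₂ = −ln(1 − r₁·B/P)/ln(1+r₁) ≈ 16.75 → 17 more payments.

20 payments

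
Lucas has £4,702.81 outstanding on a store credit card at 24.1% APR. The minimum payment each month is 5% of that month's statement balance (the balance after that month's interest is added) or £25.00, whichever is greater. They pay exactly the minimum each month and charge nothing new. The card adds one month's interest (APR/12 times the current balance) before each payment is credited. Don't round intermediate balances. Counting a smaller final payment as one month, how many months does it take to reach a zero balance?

98 months

Monthly rate r = 24.1%/12 = 2.00833% = 0.0200833.
While 5% of the post-interest balance exceeds £25.00, each month B ← (B·(1+r))·(1 − 0.05), i.e. B shrinks by the factor (1+r)·0.95 = 0.96908.
This holds for months 1–72. Entering month 73 the balance is £490.03; 5% of the post-interest balance is now below £25.00, so the flat £25.00 minimum applies from here.
From month 73 a fixed £25.00 at rate r clears £490.03 in 26 more payments. Total: 72 + 26 = 98 months.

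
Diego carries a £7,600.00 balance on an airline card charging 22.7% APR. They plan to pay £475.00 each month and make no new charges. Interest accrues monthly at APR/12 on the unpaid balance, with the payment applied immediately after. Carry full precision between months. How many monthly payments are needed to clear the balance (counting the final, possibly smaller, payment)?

20 months

Monthly rate r = 22.7%/12 = 1.89167% = 0.0189167.
Recurrence: B ← B·(1+r) − £475.00.
Month 1: interest £143.77; balance after payment £7,268.77.
Month 2: interest £137.50; balance after payment £6,931.27.
Closed form: n = −ln(1 − rB₀/P)/ln(1+r) = −ln(0.69733)/ln(1.01892) ≈ 19.237, so the balance reaches zero during payment 20.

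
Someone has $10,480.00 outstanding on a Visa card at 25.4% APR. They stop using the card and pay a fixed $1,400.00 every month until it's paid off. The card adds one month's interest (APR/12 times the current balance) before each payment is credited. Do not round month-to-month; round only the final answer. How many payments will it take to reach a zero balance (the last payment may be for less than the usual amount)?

9 payments

Monthly rate r = 25.4%/12 = 2.11667% = 0.0211667.
Recurrence: B ← B·(1+r) − $1,400.00.
Month 1: interest $221.83; balance after payment $9,301.83.
Month 2: interest $196.89; balance after payment $8,098.72.
Closed form: n = −ln(1 − rB₀/P)/ln(1+r) = −ln(0.84155)/ln(1.02117) ≈ 8.236, so the balance reaches zero during payment 9.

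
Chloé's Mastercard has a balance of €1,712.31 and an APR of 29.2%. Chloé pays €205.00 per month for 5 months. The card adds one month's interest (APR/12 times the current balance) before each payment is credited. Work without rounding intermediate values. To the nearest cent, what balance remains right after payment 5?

Monthly rate r = 29.2%/12 = 2.43333% = 0.0243333.
Each month: B ← B·(1+r) − €205.00.
Month 1: interest €41.67; balance after payment €1,548.98.
Month 2: interest €37.69; balance after payment €1,381.67.
Month 3: interest €33.62; balance after payment €1,210.29.
Month 4: interest €29.45; balance after payment €1,034.74.
Month 5: interest €25.18; balance after payment €854.92.

€854.92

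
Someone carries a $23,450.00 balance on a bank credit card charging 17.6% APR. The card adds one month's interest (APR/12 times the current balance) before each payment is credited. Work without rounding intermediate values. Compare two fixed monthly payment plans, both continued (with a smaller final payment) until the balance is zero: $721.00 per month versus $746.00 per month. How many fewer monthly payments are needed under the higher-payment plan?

Monthly rate r = 17.6%/12 = 1.46667% = 0.0146667.
At $721.00/mo: n = ⌈−ln(1 − rB₀/P)/ln(1+r)⌉ = 45 payments (last $376.19); total interest = total paid − $23,450.00 = $8,650.19.
At $746.00/mo: 43 payments (last $338.54); total interest $8,220.54.
Payments saved = 45 − 43 = 2.

2 fewer payments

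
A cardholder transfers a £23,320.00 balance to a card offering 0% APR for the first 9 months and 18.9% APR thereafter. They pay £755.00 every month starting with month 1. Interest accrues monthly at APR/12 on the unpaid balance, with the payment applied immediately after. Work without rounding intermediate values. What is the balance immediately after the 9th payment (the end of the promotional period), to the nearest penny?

£16,525.00

Promo months 1–9 at r₀ = 0%/12 = 0; months 10+ at r₁ = 18.9%/12 = 0.01575.
After month 9 (no interest yet): B = £23,320.00 − 9·£755.00 = £16,525.00.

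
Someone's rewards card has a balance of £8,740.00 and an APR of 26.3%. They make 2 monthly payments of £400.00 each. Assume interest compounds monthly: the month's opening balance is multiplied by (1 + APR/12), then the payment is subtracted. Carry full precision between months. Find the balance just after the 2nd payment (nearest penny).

£8,318.53

Monthly rate r = 26.3%/12 = 2.19167% = 0.0219167.
Each month: B ← B·(1+r) − £400.00.
Month 1: interest £191.55; balance after payment £8,531.55.
Month 2: interest £186.98; balance after payment £8,318.53.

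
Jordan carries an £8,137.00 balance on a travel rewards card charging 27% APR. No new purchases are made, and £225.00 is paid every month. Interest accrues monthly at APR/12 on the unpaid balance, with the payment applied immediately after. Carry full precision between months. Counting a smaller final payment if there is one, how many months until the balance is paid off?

Monthly rate r = 27%/12 = 2.25% = 0.0225.
Recurrence: B ← B·(1+r) − £225.00.
Month 1: interest £183.08; balance after payment £8,095.08.
Month 2: interest £182.14; balance after payment £8,052.22.
Closed form: n = −ln(1 − rB₀/P)/ln(1+r) = −ln(0.1863)/ln(1.0225) ≈ 75.521, so the balance reaches zero during payment 76.

76 months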